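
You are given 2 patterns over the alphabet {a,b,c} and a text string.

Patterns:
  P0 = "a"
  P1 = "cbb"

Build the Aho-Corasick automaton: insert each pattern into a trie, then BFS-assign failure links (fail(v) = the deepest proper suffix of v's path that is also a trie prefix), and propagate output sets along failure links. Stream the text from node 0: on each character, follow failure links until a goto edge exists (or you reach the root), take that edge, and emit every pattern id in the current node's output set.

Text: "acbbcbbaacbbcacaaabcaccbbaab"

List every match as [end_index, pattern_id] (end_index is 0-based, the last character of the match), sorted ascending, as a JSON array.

Construct AC machine:
Trie nodes:
  n0 'ε': a→1 c→2
  n1 'a': ·  ←P0
  n2 'c': b→3
  n3 'cb': b→4
  n4 'cbb': ·  ←P1

BFS fail/out derivation:
  n1('a'): parent n0 fail=0; on 'a' 0 → fail=0;  out {0}∪∅={0}
  n2('c'): parent n0 fail=0; on 'c' 0 → fail=0;  out ∅∪∅=∅
  n3('cb'): parent n2 fail=0; on 'b' 0 → fail=0;  out ∅∪∅=∅
  n4('cbb'): parent n3 fail=0; on 'b' 0 → fail=0;  out {1}∪∅={1}

Text stream:
i=0 'a': node 0→1  ** P0@[0:0]
i=1 'c': node 1→2 (via fail)
i=2 'b': node 2→3
i=3 'b': node 3→4  ** P1@[1:3]
i=4 'c': node 4→2 (via fail)
i=5 'b': node 2→3
i=6 'b': node 3→4  ** P1@[4:6]
i=7 'a': node 4→1 (via fail)  ** P0@[7:7]
i=8 'a': node 1→1 (via fail)  ** P0@[8:8]
i=9 'c': node 1→2 (via fail)
i=10 'b': node 2→3
i=11 'b': node 3→4  ** P1@[9:11]
i=12 'c': node 4→2 (via fail)
i=13 'a': node 2→1 (via fail)  ** P0@[13:13]
i=14 'c': node 1→2 (via fail)
i=15 'a': node 2→1 (via fail)  ** P0@[15:15]
i=16 'a': node 1→1 (via fail)  ** P0@[16:16]
i=17 'a': node 1→1 (via fail)  ** P0@[17:17]
i=18 'b': node 1→0 (via fail)
i=19 'c': node 0→2
i=20 'a': node 2→1 (via fail)  ** P0@[20:20]
i=21 'c': node 1→2 (via fail)
i=22 'c': node 2→2 (via fail)
i=23 'b': node 2→3
i=24 'b': node 3→4  ** P1@[22:24]
i=25 'a': node 4→1 (via fail)  ** P0@[25:25]
i=26 'a': node 1→1 (via fail)  ** P0@[26:26]
i=27 'b': node 1→0 (via fail)

All matches (sorted): [[0,0],[3,1],[6,1],[7,0],[8,0],[11,1],[13,0],[15,0],[16,0],[17,0],[20,0],[24,1],[25,0],[26,0]]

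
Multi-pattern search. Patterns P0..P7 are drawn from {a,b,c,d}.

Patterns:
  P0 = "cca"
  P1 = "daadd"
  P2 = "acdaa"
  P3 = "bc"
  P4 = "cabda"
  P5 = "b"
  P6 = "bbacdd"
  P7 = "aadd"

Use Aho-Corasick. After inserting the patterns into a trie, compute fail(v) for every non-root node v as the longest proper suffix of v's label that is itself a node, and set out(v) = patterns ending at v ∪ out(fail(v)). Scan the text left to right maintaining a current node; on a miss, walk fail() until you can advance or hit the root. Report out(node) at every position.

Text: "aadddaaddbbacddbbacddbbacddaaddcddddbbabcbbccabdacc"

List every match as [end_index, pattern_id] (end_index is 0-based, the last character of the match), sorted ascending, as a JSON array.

Build automaton:
Trie (insert patterns):
  0='ε' goto a→9 b→14 c→1 d→4
  1='c' goto a→16 c→2
  2='cc' goto a→3
  3='cca' goto ·  ←P0
  4='d' goto a→5
  5='da' goto a→6
  6='daa' goto d→7
  7='daad' goto d→8
  8='daadd' goto ·  ←P1
  9='a' goto a→25 c→10
  10='ac' goto d→11
  11='acd' goto a→12
  12='acda' goto a→13
  13='acdaa' goto ·  ←P2
  14='b' goto b→20 c→15  ←P5
  15='bc' goto ·  ←P3
  16='ca' goto b→17
  17='cab' goto d→18
  18='cabd' goto a→19
  19='cabda' goto ·  ←P4
  20='bb' goto a→21
  21='bba' goto c→22
  22='bbac' goto d→23
  23='bbacd' goto d→24
  24='bbacdd' goto ·  ←P6
  25='aa' goto d→26
  26='aad' goto d→27
  27='aadd' goto ·  ←P7

Failure links (BFS by depth):
  fail(1) 'c': from fail(0)=0 chase 'c': 0 ⇒ 0;  out=∅∪out(0)=∅
  fail(4) 'd': from fail(0)=0 chase 'd': 0 ⇒ 0;  out=∅∪out(0)=∅
  fail(9) 'a': from fail(0)=0 chase 'a': 0 ⇒ 0;  out=∅∪out(0)=∅
  fail(14) 'b': from fail(0)=0 chase 'b': 0 ⇒ 0;  out={5}∪out(0)={5}
  fail(2) 'cc': from fail(1)=0 chase 'c': 0 ⇒ 1;  out=∅∪out(1)=∅
  fail(5) 'da': from fail(4)=0 chase 'a': 0 ⇒ 9;  out=∅∪out(9)=∅
  fail(10) 'ac': from fail(9)=0 chase 'c': 0 ⇒ 1;  out=∅∪out(1)=∅
  fail(15) 'bc': from fail(14)=0 chase 'c': 0 ⇒ 1;  out={3}∪out(1)={3}
  fail(16) 'ca': from fail(1)=0 chase 'a': 0 ⇒ 9;  out=∅∪out(9)=∅
  fail(20) 'bb': from fail(14)=0 chase 'b': 0 ⇒ 14;  out=∅∪out(14)={5}
  fail(25) 'aa': from fail(9)=0 chase 'a': 0 ⇒ 9;  out=∅∪out(9)=∅
  fail(3) 'cca': from fail(2)=1 chase 'a': 1 ⇒ 16;  out={0}∪out(16)={0}
  fail(6) 'daa': from fail(5)=9 chase 'a': 9 ⇒ 25;  out=∅∪out(25)=∅
  fail(11) 'acd': from fail(10)=1 chase 'd': 1→0 ⇒ 4;  out=∅∪out(4)=∅
  fail(17) 'cab': from fail(16)=9 chase 'b': 9→0 ⇒ 14;  out=∅∪out(14)={5}
  fail(21) 'bba': from fail(20)=14 chase 'a': 14→0 ⇒ 9;  out=∅∪out(9)=∅
  fail(26) 'aad': from fail(25)=9 chase 'd': 9→0 ⇒ 4;  out=∅∪out(4)=∅
  fail(7) 'daad': from fail(6)=25 chase 'd': 25 ⇒ 26;  out=∅∪out(26)=∅
  fail(12) 'acda': from fail(11)=4 chase 'a': 4 ⇒ 5;  out=∅∪out(5)=∅
  fail(18) 'cabd': from fail(17)=14 chase 'd': 14→0 ⇒ 4;  out=∅∪out(4)=∅
  fail(22) 'bbac': from fail(21)=9 chase 'c': 9 ⇒ 10;  out=∅∪out(10)=∅
  fail(27) 'aadd': from fail(26)=4 chase 'd': 4→0 ⇒ 4;  out={7}∪out(4)={7}
  fail(8) 'daadd': from fail(7)=26 chase 'd': 26 ⇒ 27;  out={1}∪out(27)={1,7}
  fail(13) 'acdaa': from fail(12)=5 chase 'a': 5 ⇒ 6;  out={2}∪out(6)={2}
  fail(19) 'cabda': from fail(18)=4 chase 'a': 4 ⇒ 5;  out={4}∪out(5)={4}
  fail(23) 'bbacd': from fail(22)=10 chase 'd': 10 ⇒ 11;  out=∅∪out(11)=∅
  fail(24) 'bbacdd': from fail(23)=11 chase 'd': 11→4→0 ⇒ 4;  out={6}∪out(4)={6}

Scan:
pos 0 'a': at 9
pos 1 'a': at 25
pos 2 'd': at 26
pos 3 'd': at 27  emit P7@[0:3]
pos 4 'd': at 4 (fail-walked)
pos 5 'a': at 5
pos 6 'a': at 6
pos 7 'd': at 7
pos 8 'd': at 8  emit P1@[4:8],P7@[5:8]
pos 9 'b': at 14 (fail-walked)  emit P5@[9:9]
pos 10 'b': at 20  emit P5@[10:10]
pos 11 'a': at 21
pos 12 'c': at 22
pos 13 'd': at 23
pos 14 'd': at 24  emit P6@[9:14]
pos 15 'b': at 14 (fail-walked)  emit P5@[15:15]
pos 16 'b': at 20  emit P5@[16:16]
pos 17 'a': at 21
pos 18 'c': at 22
pos 19 'd': at 23
pos 20 'd': at 24  emit P6@[15:20]
pos 21 'b': at 14 (fail-walked)  emit P5@[21:21]
pos 22 'b': at 20  emit P5@[22:22]
pos 23 'a': at 21
pos 24 'c': at 22
pos 25 'd': at 23
pos 26 'd': at 24  emit P6@[21:26]
pos 27 'a': at 5 (fail-walked)
pos 28 'a': at 6
pos 29 'd': at 7
pos 30 'd': at 8  emit P1@[26:30],P7@[27:30]
pos 31 'c': at 1 (fail-walked)
pos 32 'd': at 4 (fail-walked)
pos 33 'd': at 4 (fail-walked)
pos 34 'd': at 4 (fail-walked)
pos 35 'd': at 4 (fail-walked)
pos 36 'b': at 14 (fail-walked)  emit P5@[36:36]
pos 37 'b': at 20  emit P5@[37:37]
pos 38 'a': at 21
pos 39 'b': at 14 (fail-walked)  emit P5@[39:39]
pos 40 'c': at 15  emit P3@[39:40]
pos 41 'b': at 14 (fail-walked)  emit P5@[41:41]
pos 42 'b': at 20  emit P5@[42:42]
pos 43 'c': at 15 (fail-walked)  emit P3@[42:43]
pos 44 'c': at 2 (fail-walked)
pos 45 'a': at 3  emit P0@[43:45]
pos 46 'b': at 17 (fail-walked)  emit P5@[46:46]
pos 47 'd': at 18
pos 48 'a': at 19  emit P4@[44:48]
pos 49 'c': at 10 (fail-walked)
pos 50 'c': at 2 (fail-walked)

All matches (sorted): [[3,7],[8,1],[8,7],[9,5],[10,5],[14,6],[15,5],[16,5],[20,6],[21,5],[22,5],[26,6],[30,1],[30,7],[36,5],[37,5],[39,5],[40,3],[41,5],[42,5],[43,3],[45,0],[46,5],[48,4]]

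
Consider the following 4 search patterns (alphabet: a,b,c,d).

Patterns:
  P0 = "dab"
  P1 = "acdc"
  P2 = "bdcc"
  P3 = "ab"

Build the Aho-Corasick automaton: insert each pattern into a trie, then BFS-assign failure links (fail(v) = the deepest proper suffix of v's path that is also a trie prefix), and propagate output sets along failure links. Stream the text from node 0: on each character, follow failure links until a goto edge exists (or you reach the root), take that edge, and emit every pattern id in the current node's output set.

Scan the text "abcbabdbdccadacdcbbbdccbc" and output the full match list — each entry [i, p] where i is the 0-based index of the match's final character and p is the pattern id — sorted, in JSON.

Construct AC machine:
Trie nodes:
  0='ε' goto a→4 b→8 d→1
  1='d' goto a→2
  2='da' goto b→3
  3='dab' goto ·  ←P0
  4='a' goto b→12 c→5
  5='ac' goto d→6
  6='acd' goto c→7
  7='acdc' goto ·  ←P1
  8='b' goto d→9
  9='bd' goto c→10
  10='bdc' goto c→11
  11='bdcc' goto ·  ←P2
  12='ab' goto ·  ←P3

Failure links (BFS by depth):
  n1('d'): parent n0 fail=0; on 'd' 0 → fail=0;  out ∅∪∅=∅
  n4('a'): parent n0 fail=0; on 'a' 0 → fail=0;  out ∅∪∅=∅
  n8('b'): parent n0 fail=0; on 'b' 0 → fail=0;  out ∅∪∅=∅
  n2('da'): parent n1 fail=0; on 'a' 0 → fail=4;  out ∅∪∅=∅
  n5('ac'): parent n4 fail=0; on 'c' 0 → fail=0;  out ∅∪∅=∅
  n9('bd'): parent n8 fail=0; on 'd' 0 → fail=1;  out ∅∪∅=∅
  n12('ab'): parent n4 fail=0; on 'b' 0 → fail=8;  out {3}∪∅={3}
  n3('dab'): parent n2 fail=4; on 'b' 4 → fail=12;  out {0}∪{3}={0,3}
  n6('acd'): parent n5 fail=0; on 'd' 0 → fail=1;  out ∅∪∅=∅
  n10('bdc'): parent n9 fail=1; on 'c' 1→0 → fail=0;  out ∅∪∅=∅
  n7('acdc'): parent n6 fail=1; on 'c' 1→0 → fail=0;  out {1}∪∅={1}
  n11('bdcc'): parent n10 fail=0; on 'c' 0 → fail=0;  out {2}∪∅={2}

Run:
pos 0 'a': at 4
pos 1 'b': at 12  ** P3@[0:1]
pos 2 'c': at 0 (via fail)
pos 3 'b': at 8
pos 4 'a': at 4 (via fail)
pos 5 'b': at 12  ** P3@[4:5]
pos 6 'd': at 9 (via fail)
pos 7 'b': at 8 (via fail)
pos 8 'd': at 9
pos 9 'c': at 10
pos 10 'c': at 11  ** P2@[7:10]
pos 11 'a': at 4 (via fail)
pos 12 'd': at 1 (via fail)
pos 13 'a': at 2
pos 14 'c': at 5 (via fail)
pos 15 'd': at 6
pos 16 'c': at 7  ** P1@[13:16]
pos 17 'b': at 8 (via fail)
pos 18 'b': at 8 (via fail)
pos 19 'b': at 8 (via fail)
pos 20 'd': at 9
pos 21 'c': at 10
pos 22 'c': at 11  ** P2@[19:22]
pos 23 'b': at 8 (via fail)
pos 24 'c': at 0 (via fail)

All matches (sorted): [[1,3],[5,3],[10,2],[16,1],[22,2]]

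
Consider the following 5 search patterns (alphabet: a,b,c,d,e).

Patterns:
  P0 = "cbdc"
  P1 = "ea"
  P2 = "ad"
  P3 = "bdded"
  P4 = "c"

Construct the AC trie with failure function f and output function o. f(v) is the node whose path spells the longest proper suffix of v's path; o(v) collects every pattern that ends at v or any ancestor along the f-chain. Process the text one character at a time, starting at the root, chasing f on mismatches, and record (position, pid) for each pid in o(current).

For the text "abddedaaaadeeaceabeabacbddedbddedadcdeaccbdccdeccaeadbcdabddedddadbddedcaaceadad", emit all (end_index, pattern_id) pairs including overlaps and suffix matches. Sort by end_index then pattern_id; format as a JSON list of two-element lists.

Build automaton:
Trie nodes:
  0='ε' goto a→7 b→9 c→1 e→5
  1='c' goto b→2  [P4 ends]
  2='cb' goto d→3
  3='cbd' goto c→4
  4='cbdc' goto ·  [P0 ends]
  5='e' goto a→6
  6='ea' goto ·  [P1 ends]
  7='a' goto d→8
  8='ad' goto ·  [P2 ends]
  9='b' goto d→10
  10='bd' goto d→11
  11='bdd' goto e→12
  12='bdde' goto d→13
  13='bdded' goto ·  [P3 ends]

Failure links (BFS by depth):
  fail(1) 'c': from fail(0)=0 chase 'c': 0 ⇒ 0;  out={4}∪out(0)={4}
  fail(5) 'e': from fail(0)=0 chase 'e': 0 ⇒ 0;  out=∅∪out(0)=∅
  fail(7) 'a': from fail(0)=0 chase 'a': 0 ⇒ 0;  out=∅∪out(0)=∅
  fail(9) 'b': from fail(0)=0 chase 'b': 0 ⇒ 0;  out=∅∪out(0)=∅
  fail(2) 'cb': from fail(1)=0 chase 'b': 0 ⇒ 9;  out=∅∪out(9)=∅
  fail(6) 'ea': from fail(5)=0 chase 'a': 0 ⇒ 7;  out={1}∪out(7)={1}
  fail(8) 'ad': from fail(7)=0 chase 'd': 0 ⇒ 0;  out={2}∪out(0)={2}
  fail(10) 'bd': from fail(9)=0 chase 'd': 0 ⇒ 0;  out=∅∪out(0)=∅
  fail(3) 'cbd': from fail(2)=9 chase 'd': 9 ⇒ 10;  out=∅∪out(10)=∅
  fail(11) 'bdd': from fail(10)=0 chase 'd': 0 ⇒ 0;  out=∅∪out(0)=∅
  fail(4) 'cbdc': from fail(3)=10 chase 'c': 10→0 ⇒ 1;  out={0}∪out(1)={0,4}
  fail(12) 'bdde': from fail(11)=0 chase 'e': 0 ⇒ 5;  out=∅∪out(5)=∅
  fail(13) 'bdded': from fail(12)=5 chase 'd': 5→0 ⇒ 0;  out={3}∪out(0)={3}

Run:
pos 0 'a': at 7
pos 1 'b': at 9 (fail-walked)
pos 2 'd': at 10
pos 3 'd': at 11
pos 4 'e': at 12
pos 5 'd': at 13  ** P3@[1:5]
pos 6 'a': at 7 (fail-walked)
pos 7 'a': at 7 (fail-walked)
pos 8 'a': at 7 (fail-walked)
pos 9 'a': at 7 (fail-walked)
pos 10 'd': at 8  ** P2@[9:10]
pos 11 'e': at 5 (fail-walked)
pos 12 'e': at 5 (fail-walked)
pos 13 'a': at 6  ** P1@[12:13]
pos 14 'c': at 1 (fail-walked)  ** P4@[14:14]
pos 15 'e': at 5 (fail-walked)
pos 16 'a': at 6  ** P1@[15:16]
pos 17 'b': at 9 (fail-walked)
pos 18 'e': at 5 (fail-walked)
pos 19 'a': at 6  ** P1@[18:19]
pos 20 'b': at 9 (fail-walked)
pos 21 'a': at 7 (fail-walked)
pos 22 'c': at 1 (fail-walked)  ** P4@[22:22]
pos 23 'b': at 2
pos 24 'd': at 3
pos 25 'd': at 11 (fail-walked)
pos 26 'e': at 12
pos 27 'd': at 13  ** P3@[23:27]
pos 28 'b': at 9 (fail-walked)
pos 29 'd': at 10
pos 30 'd': at 11
pos 31 'e': at 12
pos 32 'd': at 13  ** P3@[28:32]
pos 33 'a': at 7 (fail-walked)
pos 34 'd': at 8  ** P2@[33:34]
pos 35 'c': at 1 (fail-walked)  ** P4@[35:35]
pos 36 'd': at 0 (fail-walked)
pos 37 'e': at 5
pos 38 'a': at 6  ** P1@[37:38]
pos 39 'c': at 1 (fail-walked)  ** P4@[39:39]
pos 40 'c': at 1 (fail-walked)  ** P4@[40:40]
pos 41 'b': at 2
pos 42 'd': at 3
pos 43 'c': at 4  ** P0@[40:43],P4@[43:43]
pos 44 'c': at 1 (fail-walked)  ** P4@[44:44]
pos 45 'd': at 0 (fail-walked)
pos 46 'e': at 5
pos 47 'c': at 1 (fail-walked)  ** P4@[47:47]
pos 48 'c': at 1 (fail-walked)  ** P4@[48:48]
pos 49 'a': at 7 (fail-walked)
pos 50 'e': at 5 (fail-walked)
pos 51 'a': at 6  ** P1@[50:51]
pos 52 'd': at 8 (fail-walked)  ** P2@[51:52]
pos 53 'b': at 9 (fail-walked)
pos 54 'c': at 1 (fail-walked)  ** P4@[54:54]
pos 55 'd': at 0 (fail-walked)
pos 56 'a': at 7
pos 57 'b': at 9 (fail-walked)
pos 58 'd': at 10
pos 59 'd': at 11
pos 60 'e': at 12
pos 61 'd': at 13  ** P3@[57:61]
pos 62 'd': at 0 (fail-walked)
pos 63 'd': at 0
pos 64 'a': at 7
pos 65 'd': at 8  ** P2@[64:65]
pos 66 'b': at 9 (fail-walked)
pos 67 'd': at 10
pos 68 'd': at 11
pos 69 'e': at 12
pos 70 'd': at 13  ** P3@[66:70]
pos 71 'c': at 1 (fail-walked)  ** P4@[71:71]
pos 72 'a': at 7 (fail-walked)
pos 73 'a': at 7 (fail-walked)
pos 74 'c': at 1 (fail-walked)  ** P4@[74:74]
pos 75 'e': at 5 (fail-walked)
pos 76 'a': at 6  ** P1@[75:76]
pos 77 'd': at 8 (fail-walked)  ** P2@[76:77]
pos 78 'a': at 7 (fail-walked)
pos 79 'd': at 8  ** P2@[78:79]

All matches (sorted): [[5,3],[10,2],[13,1],[14,4],[16,1],[19,1],[22,4],[27,3],[32,3],[34,2],[35,4],[38,1],[39,4],[40,4],[43,0],[43,4],[44,4],[47,4],[48,4],[51,1],[52,2],[54,4],[61,3],[65,2],[70,3],[71,4],[74,4],[76,1],[77,2],[79,2]]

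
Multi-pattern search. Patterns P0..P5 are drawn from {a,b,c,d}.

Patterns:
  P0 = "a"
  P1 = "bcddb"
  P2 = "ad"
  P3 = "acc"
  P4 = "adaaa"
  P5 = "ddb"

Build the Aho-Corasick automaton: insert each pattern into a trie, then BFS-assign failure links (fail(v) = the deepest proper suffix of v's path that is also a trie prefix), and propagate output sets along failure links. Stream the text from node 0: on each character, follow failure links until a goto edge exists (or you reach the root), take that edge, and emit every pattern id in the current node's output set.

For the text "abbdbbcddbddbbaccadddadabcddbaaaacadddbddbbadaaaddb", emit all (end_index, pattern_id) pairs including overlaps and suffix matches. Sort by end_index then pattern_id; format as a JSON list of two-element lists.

Build:
Trie (insert patterns):
  0='ε' goto a→1 b→2 d→13
  1='a' goto c→8 d→7  ←P0
  2='b' goto c→3
  3='bc' goto d→4
  4='bcd' goto d→5
  5='bcdd' goto b→6
  6='bcddb' goto ·  ←P1
  7='ad' goto a→10  ←P2
  8='ac' goto c→9
  9='acc' goto ·  ←P3
  10='ada' goto a→11
  11='adaa' goto a→12
  12='adaaa' goto ·  ←P4
  13='d' goto d→14
  14='dd' goto b→15
  15='ddb' goto ·  ←P5

BFS fail/out derivation:
  fail(1) 'a': from fail(0)=0 chase 'a': 0 ⇒ 0;  out={0}∪out(0)={0}
  fail(2) 'b': from fail(0)=0 chase 'b': 0 ⇒ 0;  out=∅∪out(0)=∅
  fail(13) 'd': from fail(0)=0 chase 'd': 0 ⇒ 0;  out=∅∪out(0)=∅
  fail(3) 'bc': from fail(2)=0 chase 'c': 0 ⇒ 0;  out=∅∪out(0)=∅
  fail(7) 'ad': from fail(1)=0 chase 'd': 0 ⇒ 13;  out={2}∪out(13)={2}
  fail(8) 'ac': from fail(1)=0 chase 'c': 0 ⇒ 0;  out=∅∪out(0)=∅
  fail(14) 'dd': from fail(13)=0 chase 'd': 0 ⇒ 13;  out=∅∪out(13)=∅
  fail(4) 'bcd': from fail(3)=0 chase 'd': 0 ⇒ 13;  out=∅∪out(13)=∅
  fail(9) 'acc': from fail(8)=0 chase 'c': 0 ⇒ 0;  out={3}∪out(0)={3}
  fail(10) 'ada': from fail(7)=13 chase 'a': 13→0 ⇒ 1;  out=∅∪out(1)={0}
  fail(15) 'ddb': from fail(14)=13 chase 'b': 13→0 ⇒ 2;  out={5}∪out(2)={5}
  fail(5) 'bcdd': from fail(4)=13 chase 'd': 13 ⇒ 14;  out=∅∪out(14)=∅
  fail(11) 'adaa': from fail(10)=1 chase 'a': 1→0 ⇒ 1;  out=∅∪out(1)={0}
  fail(6) 'bcddb': from fail(5)=14 chase 'b': 14 ⇒ 15;  out={1}∪out(15)={1,5}
  fail(12) 'adaaa': from fail(11)=1 chase 'a': 1→0 ⇒ 1;  out={4}∪out(1)={0,4}

Run:
i=0 'a': node 0→1  emit P0@[0:0]
i=1 'b': node 1→2 ·f
i=2 'b': node 2→2 ·f
i=3 'd': node 2→13 ·f
i=4 'b': node 13→2 ·f
i=5 'b': node 2→2 ·f
i=6 'c': node 2→3
i=7 'd': node 3→4
i=8 'd': node 4→5
i=9 'b': node 5→6  emit P1@[5:9],P5@[7:9]
i=10 'd': node 6→13 ·f
i=11 'd': node 13→14
i=12 'b': node 14→15  emit P5@[10:12]
i=13 'b': node 15→2 ·f
i=14 'a': node 2→1 ·f  emit P0@[14:14]
i=15 'c': node 1→8
i=16 'c': node 8→9  emit P3@[14:16]
i=17 'a': node 9→1 ·f  emit P0@[17:17]
i=18 'd': node 1→7  emit P2@[17:18]
i=19 'd': node 7→14 ·f
i=20 'd': node 14→14 ·f
i=21 'a': node 14→1 ·f  emit P0@[21:21]
i=22 'd': node 1→7  emit P2@[21:22]
i=23 'a': node 7→10  emit P0@[23:23]
i=24 'b': node 10→2 ·f
i=25 'c': node 2→3
i=26 'd': node 3→4
i=27 'd': node 4→5
i=28 'b': node 5→6  emit P1@[24:28],P5@[26:28]
i=29 'a': node 6→1 ·f  emit P0@[29:29]
i=30 'a': node 1→1 ·f  emit P0@[30:30]
i=31 'a': node 1→1 ·f  emit P0@[31:31]
i=32 'a': node 1→1 ·f  emit P0@[32:32]
i=33 'c': node 1→8
i=34 'a': node 8→1 ·f  emit P0@[34:34]
i=35 'd': node 1→7  emit P2@[34:35]
i=36 'd': node 7→14 ·f
i=37 'd': node 14→14 ·f
i=38 'b': node 14→15  emit P5@[36:38]
i=39 'd': node 15→13 ·f
i=40 'd': node 13→14
i=41 'b': node 14→15  emit P5@[39:41]
i=42 'b': node 15→2 ·f
i=43 'a': node 2→1 ·f  emit P0@[43:43]
i=44 'd': node 1→7  emit P2@[43:44]
i=45 'a': node 7→10  emit P0@[45:45]
i=46 'a': node 10→11  emit P0@[46:46]
i=47 'a': node 11→12  emit P0@[47:47],P4@[43:47]
i=48 'd': node 12→7 ·f  emit P2@[47:48]
i=49 'd': node 7→14 ·f
i=50 'b': node 14→15  emit P5@[48:50]

All matches (sorted): [[0,0],[9,1],[9,5],[12,5],[14,0],[16,3],[17,0],[18,2],[21,0],[22,2],[23,0],[28,1],[28,5],[29,0],[30,0],[31,0],[32,0],[34,0],[35,2],[38,5],[41,5],[43,0],[44,2],[45,0],[46,0],[47,0],[47,4],[48,2],[50,5]]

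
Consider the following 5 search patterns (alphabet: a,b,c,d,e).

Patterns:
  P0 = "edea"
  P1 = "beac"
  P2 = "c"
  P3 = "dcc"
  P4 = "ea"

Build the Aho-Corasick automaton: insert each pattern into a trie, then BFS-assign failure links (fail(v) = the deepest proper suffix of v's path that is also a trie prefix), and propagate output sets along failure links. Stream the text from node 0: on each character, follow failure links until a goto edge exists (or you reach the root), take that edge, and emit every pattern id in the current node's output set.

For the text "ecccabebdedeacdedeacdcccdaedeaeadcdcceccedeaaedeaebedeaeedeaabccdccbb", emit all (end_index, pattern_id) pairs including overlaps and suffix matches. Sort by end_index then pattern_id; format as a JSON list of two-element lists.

Construct AC machine:
Trie nodes:
  0='ε' goto b→5 c→9 d→10 e→1
  1='e' goto a→13 d→2
  2='ed' goto e→3
  3='ede' goto a→4
  4='edea' goto ·  [P0 ends]
  5='b' goto e→6
  6='be' goto a→7
  7='bea' goto c→8
  8='beac' goto ·  [P1 ends]
  9='c' goto ·  [P2 ends]
  10='d' goto c→11
  11='dc' goto c→12
  12='dcc' goto ·  [P3 ends]
  13='ea' goto ·  [P4 ends]

BFS fail/out derivation:
  n1('e'): parent n0 fail=0; on 'e' 0 → fail=0;  out ∅∪∅=∅
  n5('b'): parent n0 fail=0; on 'b' 0 → fail=0;  out ∅∪∅=∅
  n9('c'): parent n0 fail=0; on 'c' 0 → fail=0;  out {2}∪∅={2}
  n10('d'): parent n0 fail=0; on 'd' 0 → fail=0;  out ∅∪∅=∅
  n2('ed'): parent n1 fail=0; on 'd' 0 → fail=10;  out ∅∪∅=∅
  n6('be'): parent n5 fail=0; on 'e' 0 → fail=1;  out ∅∪∅=∅
  n11('dc'): parent n10 fail=0; on 'c' 0 → fail=9;  out ∅∪{2}={2}
  n13('ea'): parent n1 fail=0; on 'a' 0 → fail=0;  out {4}∪∅={4}
  n3('ede'): parent n2 fail=10; on 'e' 10→0 → fail=1;  out ∅∪∅=∅
  n7('bea'): parent n6 fail=1; on 'a' 1 → fail=13;  out ∅∪{4}={4}
  n12('dcc'): parent n11 fail=9; on 'c' 9→0 → fail=9;  out {3}∪{2}={2,3}
  n4('edea'): parent n3 fail=1; on 'a' 1 → fail=13;  out {0}∪{4}={0,4}
  n8('beac'): parent n7 fail=13; on 'c' 13→0 → fail=9;  out {1}∪{2}={1,2}

Run:
pos 0 'e': at 1
pos 1 'c': at 9 ·f  → match P2@[1:1]
pos 2 'c': at 9 ·f  → match P2@[2:2]
pos 3 'c': at 9 ·f  → match P2@[3:3]
pos 4 'a': at 0 ·f
pos 5 'b': at 5
pos 6 'e': at 6
pos 7 'b': at 5 ·f
pos 8 'd': at 10 ·f
pos 9 'e': at 1 ·f
pos 10 'd': at 2
pos 11 'e': at 3
pos 12 'a': at 4  → match P0@[9:12],P4@[11:12]
pos 13 'c': at 9 ·f  → match P2@[13:13]
pos 14 'd': at 10 ·f
pos 15 'e': at 1 ·f
pos 16 'd': at 2
pos 17 'e': at 3
pos 18 'a': at 4  → match P0@[15:18],P4@[17:18]
pos 19 'c': at 9 ·f  → match P2@[19:19]
pos 20 'd': at 10 ·f
pos 21 'c': at 11  → match P2@[21:21]
pos 22 'c': at 12  → match P2@[22:22],P3@[20:22]
pos 23 'c': at 9 ·f  → match P2@[23:23]
pos 24 'd': at 10 ·f
pos 25 'a': at 0 ·f
pos 26 'e': at 1
pos 27 'd': at 2
pos 28 'e': at 3
pos 29 'a': at 4  → match P0@[26:29],P4@[28:29]
pos 30 'e': at 1 ·f
pos 31 'a': at 13  → match P4@[30:31]
pos 32 'd': at 10 ·f
pos 33 'c': at 11  → match P2@[33:33]
pos 34 'd': at 10 ·f
pos 35 'c': at 11  → match P2@[35:35]
pos 36 'c': at 12  → match P2@[36:36],P3@[34:36]
pos 37 'e': at 1 ·f
pos 38 'c': at 9 ·f  → match P2@[38:38]
pos 39 'c': at 9 ·f  → match P2@[39:39]
pos 40 'e': at 1 ·f
pos 41 'd': at 2
pos 42 'e': at 3
pos 43 'a': at 4  → match P0@[40:43],P4@[42:43]
pos 44 'a': at 0 ·f
pos 45 'e': at 1
pos 46 'd': at 2
pos 47 'e': at 3
pos 48 'a': at 4  → match P0@[45:48],P4@[47:48]
pos 49 'e': at 1 ·f
pos 50 'b': at 5 ·f
pos 51 'e': at 6
pos 52 'd': at 2 ·f
pos 53 'e': at 3
pos 54 'a': at 4  → match P0@[51:54],P4@[53:54]
pos 55 'e': at 1 ·f
pos 56 'e': at 1 ·f
pos 57 'd': at 2
pos 58 'e': at 3
pos 59 'a': at 4  → match P0@[56:59],P4@[58:59]
pos 60 'a': at 0 ·f
pos 61 'b': at 5
pos 62 'c': at 9 ·f  → match P2@[62:62]
pos 63 'c': at 9 ·f  → match P2@[63:63]
pos 64 'd': at 10 ·f
pos 65 'c': at 11  → match P2@[65:65]
pos 66 'c': at 12  → match P2@[66:66],P3@[64:66]
pos 67 'b': at 5 ·f
pos 68 'b': at 5 ·f

Result: [[1,2],[2,2],[3,2],[12,0],[12,4],[13,2],[18,0],[18,4],[19,2],[21,2],[22,2],[22,3],[23,2],[29,0],[29,4],[31,4],[33,2],[35,2],[36,2],[36,3],[38,2],[39,2],[43,0],[43,4],[48,0],[48,4],[54,0],[54,4],[59,0],[59,4],[62,2],[63,2],[65,2],[66,2],[66,3]]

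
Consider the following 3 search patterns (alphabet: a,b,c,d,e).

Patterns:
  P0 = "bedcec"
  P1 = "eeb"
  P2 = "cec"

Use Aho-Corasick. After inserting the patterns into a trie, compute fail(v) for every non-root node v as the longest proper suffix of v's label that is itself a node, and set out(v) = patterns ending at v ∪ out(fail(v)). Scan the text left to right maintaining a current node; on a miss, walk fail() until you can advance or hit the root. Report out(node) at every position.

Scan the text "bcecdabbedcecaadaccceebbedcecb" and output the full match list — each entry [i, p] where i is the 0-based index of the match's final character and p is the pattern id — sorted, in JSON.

Build automaton:
Trie (insert patterns):
  0='ε' goto b→1 c→10 e→7
  1='b' goto e→2
  2='be' goto d→3
  3='bed' goto c→4
  4='bedc' goto e→5
  5='bedce' goto c→6
  6='bedcec' goto ·  [P0 ends]
  7='e' goto e→8
  8='ee' goto b→9
  9='eeb' goto ·  [P1 ends]
  10='c' goto e→11
  11='ce' goto c→12
  12='cec' goto ·  [P2 ends]

BFS fail/out derivation:
  fail(1) 'b': from fail(0)=0 chase 'b': 0 ⇒ 0;  out=∅∪out(0)=∅
  fail(7) 'e': from fail(0)=0 chase 'e': 0 ⇒ 0;  out=∅∪out(0)=∅
  fail(10) 'c': from fail(0)=0 chase 'c': 0 ⇒ 0;  out=∅∪out(0)=∅
  fail(2) 'be': from fail(1)=0 chase 'e': 0 ⇒ 7;  out=∅∪out(7)=∅
  fail(8) 'ee': from fail(7)=0 chase 'e': 0 ⇒ 7;  out=∅∪out(7)=∅
  fail(11) 'ce': from fail(10)=0 chase 'e': 0 ⇒ 7;  out=∅∪out(7)=∅
  fail(3) 'bed': from fail(2)=7 chase 'd': 7→0 ⇒ 0;  out=∅∪out(0)=∅
  fail(9) 'eeb': from fail(8)=7 chase 'b': 7→0 ⇒ 1;  out={1}∪out(1)={1}
  fail(12) 'cec': from fail(11)=7 chase 'c': 7→0 ⇒ 10;  out={2}∪out(10)={2}
  fail(4) 'bedc': from fail(3)=0 chase 'c': 0 ⇒ 10;  out=∅∪out(10)=∅
  fail(5) 'bedce': from fail(4)=10 chase 'e': 10 ⇒ 11;  out=∅∪out(11)=∅
  fail(6) 'bedcec': from fail(5)=11 chase 'c': 11 ⇒ 12;  out={0}∪out(12)={0,2}

Text stream:
i=0 'b': node 0→1
i=1 'c': node 1→10 (fail-walked)
i=2 'e': node 10→11
i=3 'c': node 11→12  → match P2@[1:3]
i=4 'd': node 12→0 (fail-walked)
i=5 'a': node 0→0
i=6 'b': node 0→1
i=7 'b': node 1→1 (fail-walked)
i=8 'e': node 1→2
i=9 'd': node 2→3
i=10 'c': node 3→4
i=11 'e': node 4→5
i=12 'c': node 5→6  → match P0@[7:12],P2@[10:12]
i=13 'a': node 6→0 (fail-walked)
i=14 'a': node 0→0
i=15 'd': node 0→0
i=16 'a': node 0→0
i=17 'c': node 0→10
i=18 'c': node 10→10 (fail-walked)
i=19 'c': node 10→10 (fail-walked)
i=20 'e': node 10→11
i=21 'e': node 11→8 (fail-walked)
i=22 'b': node 8→9  → match P1@[20:22]
i=23 'b': node 9→1 (fail-walked)
i=24 'e': node 1→2
i=25 'd': node 2→3
i=26 'c': node 3→4
i=27 'e': node 4→5
i=28 'c': node 5→6  → match P0@[23:28],P2@[26:28]
i=29 'b': node 6→1 (fail-walked)

All matches (sorted): [[3,2],[12,0],[12,2],[22,1],[28,0],[28,2]]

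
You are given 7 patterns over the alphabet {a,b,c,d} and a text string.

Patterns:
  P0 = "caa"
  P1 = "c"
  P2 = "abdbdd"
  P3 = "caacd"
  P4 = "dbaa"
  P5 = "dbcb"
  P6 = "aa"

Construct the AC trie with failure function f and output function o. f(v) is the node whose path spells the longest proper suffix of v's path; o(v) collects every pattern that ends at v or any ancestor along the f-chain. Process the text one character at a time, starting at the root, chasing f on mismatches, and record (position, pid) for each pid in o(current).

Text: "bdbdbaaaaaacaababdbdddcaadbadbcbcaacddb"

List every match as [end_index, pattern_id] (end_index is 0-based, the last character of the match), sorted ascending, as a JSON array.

Build automaton:
Trie (insert patterns):
  0='ε' goto a→4 c→1 d→12
  1='c' goto a→2  ←P1
  2='ca' goto a→3
  3='caa' goto c→10  ←P0
  4='a' goto a→18 b→5
  5='ab' goto d→6
  6='abd' goto b→7
  7='abdb' goto d→8
  8='abdbd' goto d→9
  9='abdbdd' goto ·  ←P2
  10='caac' goto d→11
  11='caacd' goto ·  ←P3
  12='d' goto b→13
  13='db' goto a→14 c→16
  14='dba' goto a→15
  15='dbaa' goto ·  ←P4
  16='dbc' goto b→17
  17='dbcb' goto ·  ←P5
  18='aa' goto ·  ←P6

Failure links (BFS by depth):
  n1('c'): parent n0 fail=0; on 'c' 0 → fail=0;  out {1}∪∅={1}
  n4('a'): parent n0 fail=0; on 'a' 0 → fail=0;  out ∅∪∅=∅
  n12('d'): parent n0 fail=0; on 'd' 0 → fail=0;  out ∅∪∅=∅
  n2('ca'): parent n1 fail=0; on 'a' 0 → fail=4;  out ∅∪∅=∅
  n5('ab'): parent n4 fail=0; on 'b' 0 → fail=0;  out ∅∪∅=∅
  n13('db'): parent n12 fail=0; on 'b' 0 → fail=0;  out ∅∪∅=∅
  n18('aa'): parent n4 fail=0; on 'a' 0 → fail=4;  out {6}∪∅={6}
  n3('caa'): parent n2 fail=4; on 'a' 4 → fail=18;  out {0}∪{6}={0,6}
  n6('abd'): parent n5 fail=0; on 'd' 0 → fail=12;  out ∅∪∅=∅
  n14('dba'): parent n13 fail=0; on 'a' 0 → fail=4;  out ∅∪∅=∅
  n16('dbc'): parent n13 fail=0; on 'c' 0 → fail=1;  out ∅∪{1}={1}
  n7('abdb'): parent n6 fail=12; on 'b' 12 → fail=13;  out ∅∪∅=∅
  n10('caac'): parent n3 fail=18; on 'c' 18→4→0 → fail=1;  out ∅∪{1}={1}
  n15('dbaa'): parent n14 fail=4; on 'a' 4 → fail=18;  out {4}∪{6}={4,6}
  n17('dbcb'): parent n16 fail=1; on 'b' 1→0 → fail=0;  out {5}∪∅={5}
  n8('abdbd'): parent n7 fail=13; on 'd' 13→0 → fail=12;  out ∅∪∅=∅
  n11('caacd'): parent n10 fail=1; on 'd' 1→0 → fail=12;  out {3}∪∅={3}
  n9('abdbdd'): parent n8 fail=12; on 'd' 12→0 → fail=12;  out {2}∪∅={2}

Scan:
[0] read 'b'  n0⇒n0
[1] read 'd'  n0⇒n12
[2] read 'b'  n12⇒n13
[3] read 'd'  n13⇒n12 ·f
[4] read 'b'  n12⇒n13
[5] read 'a'  n13⇒n14
[6] read 'a'  n14⇒n15  emit P4@[3:6],P6@[5:6]
[7] read 'a'  n15⇒n18 ·f  emit P6@[6:7]
[8] read 'a'  n18⇒n18 ·f  emit P6@[7:8]
[9] read 'a'  n18⇒n18 ·f  emit P6@[8:9]
[10] read 'a'  n18⇒n18 ·f  emit P6@[9:10]
[11] read 'c'  n18⇒n1 ·f  emit P1@[11:11]
[12] read 'a'  n1⇒n2
[13] read 'a'  n2⇒n3  emit P0@[11:13],P6@[12:13]
[14] read 'b'  n3⇒n5 ·f
[15] read 'a'  n5⇒n4 ·f
[16] read 'b'  n4⇒n5
[17] read 'd'  n5⇒n6
[18] read 'b'  n6⇒n7
[19] read 'd'  n7⇒n8
[20] read 'd'  n8⇒n9  emit P2@[15:20]
[21] read 'd'  n9⇒n12 ·f
[22] read 'c'  n12⇒n1 ·f  emit P1@[22:22]
[23] read 'a'  n1⇒n2
[24] read 'a'  n2⇒n3  emit P0@[22:24],P6@[23:24]
[25] read 'd'  n3⇒n12 ·f
[26] read 'b'  n12⇒n13
[27] read 'a'  n13⇒n14
[28] read 'd'  n14⇒n12 ·f
[29] read 'b'  n12⇒n13
[30] read 'c'  n13⇒n16  emit P1@[30:30]
[31] read 'b'  n16⇒n17  emit P5@[28:31]
[32] read 'c'  n17⇒n1 ·f  emit P1@[32:32]
[33] read 'a'  n1⇒n2
[34] read 'a'  n2⇒n3  emit P0@[32:34],P6@[33:34]
[35] read 'c'  n3⇒n10  emit P1@[35:35]
[36] read 'd'  n10⇒n11  emit P3@[32:36]
[37] read 'd'  n11⇒n12 ·f
[38] read 'b'  n12⇒n13

Result: [[6,4],[6,6],[7,6],[8,6],[9,6],[10,6],[11,1],[13,0],[13,6],[20,2],[22,1],[24,0],[24,6],[30,1],[31,5],[32,1],[34,0],[34,6],[35,1],[36,3]]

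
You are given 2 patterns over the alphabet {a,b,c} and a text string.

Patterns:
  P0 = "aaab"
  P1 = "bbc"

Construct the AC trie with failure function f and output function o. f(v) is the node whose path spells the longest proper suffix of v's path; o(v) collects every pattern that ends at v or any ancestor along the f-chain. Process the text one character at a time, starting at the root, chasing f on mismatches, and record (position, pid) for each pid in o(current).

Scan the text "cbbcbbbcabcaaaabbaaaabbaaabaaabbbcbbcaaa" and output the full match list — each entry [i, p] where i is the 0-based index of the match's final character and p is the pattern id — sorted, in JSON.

Construct AC machine:
Trie (insert patterns):
  n0 'ε': a→1 b→5
  n1 'a': a→2
  n2 'aa': a→3
  n3 'aaa': b→4
  n4 'aaab': ·  [P0 ends]
  n5 'b': b→6
  n6 'bb': c→7
  n7 'bbc': ·  [P1 ends]

Failure links (BFS by depth):
  fail(1) 'a': from fail(0)=0 chase 'a': 0 ⇒ 0;  out=∅∪out(0)=∅
  fail(5) 'b': from fail(0)=0 chase 'b': 0 ⇒ 0;  out=∅∪out(0)=∅
  fail(2) 'aa': from fail(1)=0 chase 'a': 0 ⇒ 1;  out=∅∪out(1)=∅
  fail(6) 'bb': from fail(5)=0 chase 'b': 0 ⇒ 5;  out=∅∪out(5)=∅
  fail(3) 'aaa': from fail(2)=1 chase 'a': 1 ⇒ 2;  out=∅∪out(2)=∅
  fail(7) 'bbc': from fail(6)=5 chase 'c': 5→0 ⇒ 0;  out={1}∪out(0)={1}
  fail(4) 'aaab': from fail(3)=2 chase 'b': 2→1→0 ⇒ 5;  out={0}∪out(5)={0}

Text stream:
pos 0 'c': at 0
pos 1 'b': at 5
pos 2 'b': at 6
pos 3 'c': at 7  emit P1@[1:3]
pos 4 'b': at 5 (fail-walked)
pos 5 'b': at 6
pos 6 'b': at 6 (fail-walked)
pos 7 'c': at 7  emit P1@[5:7]
pos 8 'a': at 1 (fail-walked)
pos 9 'b': at 5 (fail-walked)
pos 10 'c': at 0 (fail-walked)
pos 11 'a': at 1
pos 12 'a': at 2
pos 13 'a': at 3
pos 14 'a': at 3 (fail-walked)
pos 15 'b': at 4  emit P0@[12:15]
pos 16 'b': at 6 (fail-walked)
pos 17 'a': at 1 (fail-walked)
pos 18 'a': at 2
pos 19 'a': at 3
pos 20 'a': at 3 (fail-walked)
pos 21 'b': at 4  emit P0@[18:21]
pos 22 'b': at 6 (fail-walked)
pos 23 'a': at 1 (fail-walked)
pos 24 'a': at 2
pos 25 'a': at 3
pos 26 'b': at 4  emit P0@[23:26]
pos 27 'a': at 1 (fail-walked)
pos 28 'a': at 2
pos 29 'a': at 3
pos 30 'b': at 4  emit P0@[27:30]
pos 31 'b': at 6 (fail-walked)
pos 32 'b': at 6 (fail-walked)
pos 33 'c': at 7  emit P1@[31:33]
pos 34 'b': at 5 (fail-walked)
pos 35 'b': at 6
pos 36 'c': at 7  emit P1@[34:36]
pos 37 'a': at 1 (fail-walked)
pos 38 'a': at 2
pos 39 'a': at 3

Result: [[3,1],[7,1],[15,0],[21,0],[26,0],[30,0],[33,1],[36,1]]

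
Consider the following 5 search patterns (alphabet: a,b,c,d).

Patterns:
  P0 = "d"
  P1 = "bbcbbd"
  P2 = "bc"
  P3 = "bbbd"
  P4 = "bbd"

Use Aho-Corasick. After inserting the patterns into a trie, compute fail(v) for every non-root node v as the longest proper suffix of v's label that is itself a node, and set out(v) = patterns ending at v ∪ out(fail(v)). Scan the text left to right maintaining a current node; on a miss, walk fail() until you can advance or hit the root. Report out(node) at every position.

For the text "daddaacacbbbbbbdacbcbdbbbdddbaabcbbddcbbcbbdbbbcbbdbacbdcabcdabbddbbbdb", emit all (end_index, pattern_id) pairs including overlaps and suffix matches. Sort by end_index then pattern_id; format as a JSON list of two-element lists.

Build automaton:
Trie nodes:
  n0 'ε': b→2 d→1
  n1 'd': ·  ←P0
  n2 'b': b→3 c→8
  n3 'bb': b→9 c→4 d→11
  n4 'bbc': b→5
  n5 'bbcb': b→6
  n6 'bbcbb': d→7
  n7 'bbcbbd': ·  ←P1
  n8 'bc': ·  ←P2
  n9 'bbb': d→10
  n10 'bbbd': ·  ←P3
  n11 'bbd': ·  ←P4

BFS fail/out derivation:
  n1('d'): parent n0 fail=0; on 'd' 0 → fail=0;  out {0}∪∅={0}
  n2('b'): parent n0 fail=0; on 'b' 0 → fail=0;  out ∅∪∅=∅
  n3('bb'): parent n2 fail=0; on 'b' 0 → fail=2;  out ∅∪∅=∅
  n8('bc'): parent n2 fail=0; on 'c' 0 → fail=0;  out {2}∪∅={2}
  n4('bbc'): parent n3 fail=2; on 'c' 2 → fail=8;  out ∅∪{2}={2}
  n9('bbb'): parent n3 fail=2; on 'b' 2 → fail=3;  out ∅∪∅=∅
  n11('bbd'): parent n3 fail=2; on 'd' 2→0 → fail=1;  out {4}∪{0}={0,4}
  n5('bbcb'): parent n4 fail=8; on 'b' 8→0 → fail=2;  out ∅∪∅=∅
  n10('bbbd'): parent n9 fail=3; on 'd' 3 → fail=11;  out {3}∪{0,4}={0,3,4}
  n6('bbcbb'): parent n5 fail=2; on 'b' 2 → fail=3;  out ∅∪∅=∅
  n7('bbcbbd'): parent n6 fail=3; on 'd' 3 → fail=11;  out {1}∪{0,4}={0,1,4}

Run:
[0] read 'd'  n0⇒n1  → match P0@[0:0]
[1] read 'a'  n1⇒n0 (fail-walked)
[2] read 'd'  n0⇒n1  → match P0@[2:2]
[3] read 'd'  n1⇒n1 (fail-walked)  → match P0@[3:3]
[4] read 'a'  n1⇒n0 (fail-walked)
[5] read 'a'  n0⇒n0
[6] read 'c'  n0⇒n0
[7] read 'a'  n0⇒n0
[8] read 'c'  n0⇒n0
[9] read 'b'  n0⇒n2
[10] read 'b'  n2⇒n3
[11] read 'b'  n3⇒n9
[12] read 'b'  n9⇒n9 (fail-walked)
[13] read 'b'  n9⇒n9 (fail-walked)
[14] read 'b'  n9⇒n9 (fail-walked)
[15] read 'd'  n9⇒n10  → match P0@[15:15],P3@[12:15],P4@[13:15]
[16] read 'a'  n10⇒n0 (fail-walked)
[17] read 'c'  n0⇒n0
[18] read 'b'  n0⇒n2
[19] read 'c'  n2⇒n8  → match P2@[18:19]
[20] read 'b'  n8⇒n2 (fail-walked)
[21] read 'd'  n2⇒n1 (fail-walked)  → match P0@[21:21]
[22] read 'b'  n1⇒n2 (fail-walked)
[23] read 'b'  n2⇒n3
[24] read 'b'  n3⇒n9
[25] read 'd'  n9⇒n10  → match P0@[25:25],P3@[22:25],P4@[23:25]
[26] read 'd'  n10⇒n1 (fail-walked)  → match P0@[26:26]
[27] read 'd'  n1⇒n1 (fail-walked)  → match P0@[27:27]
[28] read 'b'  n1⇒n2 (fail-walked)
[29] read 'a'  n2⇒n0 (fail-walked)
[30] read 'a'  n0⇒n0
[31] read 'b'  n0⇒n2
[32] read 'c'  n2⇒n8  → match P2@[31:32]
[33] read 'b'  n8⇒n2 (fail-walked)
[34] read 'b'  n2⇒n3
[35] read 'd'  n3⇒n11  → match P0@[35:35],P4@[33:35]
[36] read 'd'  n11⇒n1 (fail-walked)  → match P0@[36:36]
[37] read 'c'  n1⇒n0 (fail-walked)
[38] read 'b'  n0⇒n2
[39] read 'b'  n2⇒n3
[40] read 'c'  n3⇒n4  → match P2@[39:40]
[41] read 'b'  n4⇒n5
[42] read 'b'  n5⇒n6
[43] read 'd'  n6⇒n7  → match P0@[43:43],P1@[38:43],P4@[41:43]
[44] read 'b'  n7⇒n2 (fail-walked)
[45] read 'b'  n2⇒n3
[46] read 'b'  n3⇒n9
[47] read 'c'  n9⇒n4 (fail-walked)  → match P2@[46:47]
[48] read 'b'  n4⇒n5
[49] read 'b'  n5⇒n6
[50] read 'd'  n6⇒n7  → match P0@[50:50],P1@[45:50],P4@[48:50]
[51] read 'b'  n7⇒n2 (fail-walked)
[52] read 'a'  n2⇒n0 (fail-walked)
[53] read 'c'  n0⇒n0
[54] read 'b'  n0⇒n2
[55] read 'd'  n2⇒n1 (fail-walked)  → match P0@[55:55]
[56] read 'c'  n1⇒n0 (fail-walked)
[57] read 'a'  n0⇒n0
[58] read 'b'  n0⇒n2
[59] read 'c'  n2⇒n8  → match P2@[58:59]
[60] read 'd'  n8⇒n1 (fail-walked)  → match P0@[60:60]
[61] read 'a'  n1⇒n0 (fail-walked)
[62] read 'b'  n0⇒n2
[63] read 'b'  n2⇒n3
[64] read 'd'  n3⇒n11  → match P0@[64:64],P4@[62:64]
[65] read 'd'  n11⇒n1 (fail-walked)  → match P0@[65:65]
[66] read 'b'  n1⇒n2 (fail-walked)
[67] read 'b'  n2⇒n3
[68] read 'b'  n3⇒n9
[69] read 'd'  n9⇒n10  → match P0@[69:69],P3@[66:69],P4@[67:69]
[70] read 'b'  n10⇒n2 (fail-walked)

All matches (sorted): [[0,0],[2,0],[3,0],[15,0],[15,3],[15,4],[19,2],[21,0],[25,0],[25,3],[25,4],[26,0],[27,0],[32,2],[35,0],[35,4],[36,0],[40,2],[43,0],[43,1],[43,4],[47,2],[50,0],[50,1],[50,4],[55,0],[59,2],[60,0],[64,0],[64,4],[65,0],[69,0],[69,3],[69,4]]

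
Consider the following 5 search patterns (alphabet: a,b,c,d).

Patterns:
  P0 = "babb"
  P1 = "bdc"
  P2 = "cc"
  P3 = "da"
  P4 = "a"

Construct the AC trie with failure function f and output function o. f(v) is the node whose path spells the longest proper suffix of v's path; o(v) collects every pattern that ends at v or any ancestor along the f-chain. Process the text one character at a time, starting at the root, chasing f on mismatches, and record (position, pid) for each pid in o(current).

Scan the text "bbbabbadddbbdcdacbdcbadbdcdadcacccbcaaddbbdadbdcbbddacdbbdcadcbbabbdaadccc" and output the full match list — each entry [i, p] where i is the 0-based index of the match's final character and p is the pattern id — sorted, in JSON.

Build automaton:
Trie nodes:
  0='ε' goto a→11 b→1 c→7 d→9
  1='b' goto a→2 d→5
  2='ba' goto b→3
  3='bab' goto b→4
  4='babb' goto ·  [P0 ends]
  5='bd' goto c→6
  6='bdc' goto ·  [P1 ends]
  7='c' goto c→8
  8='cc' goto ·  [P2 ends]
  9='d' goto a→10
  10='da' goto ·  [P3 ends]
  11='a' goto ·  [P4 ends]

Failure links (BFS by depth):
  n1('b'): parent n0 fail=0; on 'b' 0 → fail=0;  out ∅∪∅=∅
  n7('c'): parent n0 fail=0; on 'c' 0 → fail=0;  out ∅∪∅=∅
  n9('d'): parent n0 fail=0; on 'd' 0 → fail=0;  out ∅∪∅=∅
  n11('a'): parent n0 fail=0; on 'a' 0 → fail=0;  out {4}∪∅={4}
  n2('ba'): parent n1 fail=0; on 'a' 0 → fail=11;  out ∅∪{4}={4}
  n5('bd'): parent n1 fail=0; on 'd' 0 → fail=9;  out ∅∪∅=∅
  n8('cc'): parent n7 fail=0; on 'c' 0 → fail=7;  out {2}∪∅={2}
  n10('da'): parent n9 fail=0; on 'a' 0 → fail=11;  out {3}∪{4}={3,4}
  n3('bab'): parent n2 fail=11; on 'b' 11→0 → fail=1;  out ∅∪∅=∅
  n6('bdc'): parent n5 fail=9; on 'c' 9→0 → fail=7;  out {1}∪∅={1}
  n4('babb'): parent n3 fail=1; on 'b' 1→0 → fail=1;  out {0}∪∅={0}

Text stream:
i=0 'b': node 0→1
i=1 'b': node 1→1 (via fail)
i=2 'b': node 1→1 (via fail)
i=3 'a': node 1→2  ** P4@[3:3]
i=4 'b': node 2→3
i=5 'b': node 3→4  ** P0@[2:5]
i=6 'a': node 4→2 (via fail)  ** P4@[6:6]
i=7 'd': node 2→9 (via fail)
i=8 'd': node 9→9 (via fail)
i=9 'd': node 9→9 (via fail)
i=10 'b': node 9→1 (via fail)
i=11 'b': node 1→1 (via fail)
i=12 'd': node 1→5
i=13 'c': node 5→6  ** P1@[11:13]
i=14 'd': node 6→9 (via fail)
i=15 'a': node 9→10  ** P3@[14:15],P4@[15:15]
i=16 'c': node 10→7 (via fail)
i=17 'b': node 7→1 (via fail)
i=18 'd': node 1→5
i=19 'c': node 5→6  ** P1@[17:19]
i=20 'b': node 6→1 (via fail)
i=21 'a': node 1→2  ** P4@[21:21]
i=22 'd': node 2→9 (via fail)
i=23 'b': node 9→1 (via fail)
i=24 'd': node 1→5
i=25 'c': node 5→6  ** P1@[23:25]
i=26 'd': node 6→9 (via fail)
i=27 'a': node 9→10  ** P3@[26:27],P4@[27:27]
i=28 'd': node 10→9 (via fail)
i=29 'c': node 9→7 (via fail)
i=30 'a': node 7→11 (via fail)  ** P4@[30:30]
i=31 'c': node 11→7 (via fail)
i=32 'c': node 7→8  ** P2@[31:32]
i=33 'c': node 8→8 (via fail)  ** P2@[32:33]
i=34 'b': node 8→1 (via fail)
i=35 'c': node 1→7 (via fail)
i=36 'a': node 7→11 (via fail)  ** P4@[36:36]
i=37 'a': node 11→11 (via fail)  ** P4@[37:37]
i=38 'd': node 11→9 (via fail)
i=39 'd': node 9→9 (via fail)
i=40 'b': node 9→1 (via fail)
i=41 'b': node 1→1 (via fail)
i=42 'd': node 1→5
i=43 'a': node 5→10 (via fail)  ** P3@[42:43],P4@[43:43]
i=44 'd': node 10→9 (via fail)
i=45 'b': node 9→1 (via fail)
i=46 'd': node 1→5
i=47 'c': node 5→6  ** P1@[45:47]
i=48 'b': node 6→1 (via fail)
i=49 'b': node 1→1 (via fail)
i=50 'd': node 1→5
i=51 'd': node 5→9 (via fail)
i=52 'a': node 9→10  ** P3@[51:52],P4@[52:52]
i=53 'c': node 10→7 (via fail)
i=54 'd': node 7→9 (via fail)
i=55 'b': node 9→1 (via fail)
i=56 'b': node 1→1 (via fail)
i=57 'd': node 1→5
i=58 'c': node 5→6  ** P1@[56:58]
i=59 'a': node 6→11 (via fail)  ** P4@[59:59]
i=60 'd': node 11→9 (via fail)
i=61 'c': node 9→7 (via fail)
i=62 'b': node 7→1 (via fail)
i=63 'b': node 1→1 (via fail)
i=64 'a': node 1→2  ** P4@[64:64]
i=65 'b': node 2→3
i=66 'b': node 3→4  ** P0@[63:66]
i=67 'd': node 4→5 (via fail)
i=68 'a': node 5→10 (via fail)  ** P3@[67:68],P4@[68:68]
i=69 'a': node 10→11 (via fail)  ** P4@[69:69]
i=70 'd': node 11→9 (via fail)
i=71 'c': node 9→7 (via fail)
i=72 'c': node 7→8  ** P2@[71:72]
i=73 'c': node 8→8 (via fail)  ** P2@[72:73]

Result: [[3,4],[5,0],[6,4],[13,1],[15,3],[15,4],[19,1],[21,4],[25,1],[27,3],[27,4],[30,4],[32,2],[33,2],[36,4],[37,4],[43,3],[43,4],[47,1],[52,3],[52,4],[58,1],[59,4],[64,4],[66,0],[68,3],[68,4],[69,4],[72,2],[73,2]]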